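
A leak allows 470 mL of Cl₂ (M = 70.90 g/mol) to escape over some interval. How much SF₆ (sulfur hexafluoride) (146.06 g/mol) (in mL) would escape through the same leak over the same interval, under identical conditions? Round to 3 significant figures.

By Graham's law, rate_SF₆/rate_Cl₂ = √(M_Cl₂/M_SF₆) = √(70.90/146.06) = √0.4854 = 0.6967.
So the volume for SF₆ is 470 × 0.6967 = 327 mL.

327 mL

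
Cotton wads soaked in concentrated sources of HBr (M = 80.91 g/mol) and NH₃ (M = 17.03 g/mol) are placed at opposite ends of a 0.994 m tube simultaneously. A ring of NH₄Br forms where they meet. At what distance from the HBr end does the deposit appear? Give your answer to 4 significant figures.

0.3126 m

The fronts meet when d_HBr + d_NH₃ = L with d_HBr/d_NH₃ = √(M_NH₃/M_HBr) (Graham's law). Here √(M_NH₃/M_HBr) = √(17.03/80.91) = 0.4588.
With d_HBr + d_NH₃ = 0.994 m, d_NH₃ = 0.994/(1 + 0.4588) = 0.6814 m.
d_HBr = 0.994 − 0.6814 = 0.3126 m.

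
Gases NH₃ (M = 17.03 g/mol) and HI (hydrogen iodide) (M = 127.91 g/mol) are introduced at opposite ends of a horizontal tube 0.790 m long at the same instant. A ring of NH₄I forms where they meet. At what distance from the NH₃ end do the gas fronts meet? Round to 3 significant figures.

0.579 m

The fronts meet when d_NH₃ + d_HI = L with d_NH₃/d_HI = √(M_HI/M_NH₃) (Graham's law). Here √(M_HI/M_NH₃) = √(127.91/17.03) = 2.741.
With d_NH₃ + d_HI = 0.790 m, d_HI = 0.790/(1 + 2.741) = 0.2112 m.
d_NH₃ = 0.790 − 0.2112 = 0.579 m.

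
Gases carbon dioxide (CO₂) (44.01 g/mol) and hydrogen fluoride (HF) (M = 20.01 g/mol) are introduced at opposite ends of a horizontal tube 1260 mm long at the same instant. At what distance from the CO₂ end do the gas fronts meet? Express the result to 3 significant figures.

Distances travelled in equal time are proportional to diffusion rates, so d_CO₂/d_HF = √(M_HF/M_CO₂) = √(20.01/44.01) = 0.6743.
With d_CO₂ + d_HF = 1260 mm, d_HF = 1260/(1 + 0.6743) = 752.6 mm.
d_CO₂ = 1260 − 752.6 = 507 mm.

507 mm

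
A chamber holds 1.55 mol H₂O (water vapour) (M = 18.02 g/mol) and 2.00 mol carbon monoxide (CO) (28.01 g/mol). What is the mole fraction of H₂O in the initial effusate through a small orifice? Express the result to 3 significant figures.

Effusion rate of each component ∝ n_i/√M_i (partial pressure × 1/√M).
So x_H₂O in the escaping gas = (n_H₂O/√M_H₂O) / Σ(n_i/√M_i)
= (1.55/√18.02) / (1.55/√18.02 + 2.00/√28.01) = 0.3651/(0.3651 + 0.3779) = 0.491.

0.491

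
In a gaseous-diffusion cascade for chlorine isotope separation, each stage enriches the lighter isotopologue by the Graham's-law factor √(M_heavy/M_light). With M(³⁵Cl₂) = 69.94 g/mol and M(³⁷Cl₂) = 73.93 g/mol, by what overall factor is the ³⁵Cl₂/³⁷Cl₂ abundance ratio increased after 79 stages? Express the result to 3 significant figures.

8.95

Overall factor = α^79 with α = √(73.93/69.94), i.e. (73.93/69.94)^(79/2).
= 1.05705^(79/2) = 8.95.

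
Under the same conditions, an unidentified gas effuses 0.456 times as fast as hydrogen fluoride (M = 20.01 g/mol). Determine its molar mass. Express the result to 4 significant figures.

Graham's law gives rate_X/rate_HF = √(M_HF/M_X).
0.456 = √(20.01/M_X)
M_X = 20.01 / 0.456² = 20.01 / 0.2079 = 96.23 g/mol

96.23 g/mol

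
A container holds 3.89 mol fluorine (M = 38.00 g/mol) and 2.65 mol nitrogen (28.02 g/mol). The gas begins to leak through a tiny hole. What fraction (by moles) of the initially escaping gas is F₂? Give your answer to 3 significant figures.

Rate_i ∝ x_i/√M_i (Graham's law weighted by mole fraction), so the effusate composition follows n_i/√M_i.
So x_F₂ in the escaping gas = (n_F₂/√M_F₂) / Σ(n_i/√M_i)
= (3.89/√38.00) / (3.89/√38.00 + 2.65/√28.02) = 0.6310/(0.6310 + 0.5006) = 0.558.

0.558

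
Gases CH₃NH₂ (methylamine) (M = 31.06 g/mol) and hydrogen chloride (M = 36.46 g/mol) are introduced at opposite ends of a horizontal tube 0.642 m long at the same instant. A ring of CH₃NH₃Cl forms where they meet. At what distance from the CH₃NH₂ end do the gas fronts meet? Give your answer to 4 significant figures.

Distances travelled in equal time are proportional to diffusion rates, so d_CH₃NH₂/d_HCl = √(M_HCl/M_CH₃NH₂) = √(36.46/31.06) = 1.083.
With d_CH₃NH₂ + d_HCl = 0.642 m, d_HCl = 0.642/(1 + 1.083) = 0.3081 m.
d_CH₃NH₂ = 0.642 − 0.3081 = 0.3339 m.

0.3339 m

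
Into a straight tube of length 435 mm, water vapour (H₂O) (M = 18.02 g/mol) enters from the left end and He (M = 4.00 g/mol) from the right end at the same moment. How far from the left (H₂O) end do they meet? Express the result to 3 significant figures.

The fronts meet when d_H₂O + d_He = L with d_H₂O/d_He = √(M_He/M_H₂O) (Graham's law). Here √(M_He/M_H₂O) = √(4.00/18.02) = 0.4711.
With d_H₂O + d_He = 435 mm, d_He = 435/(1 + 0.4711) = 295.7 mm.
d_H₂O = 435 − 295.7 = 139 mm.

139 mm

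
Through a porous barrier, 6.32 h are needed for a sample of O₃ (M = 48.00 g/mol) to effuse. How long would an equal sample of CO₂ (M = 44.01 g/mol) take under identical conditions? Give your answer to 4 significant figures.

6.052 h

By Graham's law, t_CO₂/t_O₃ = √(M_CO₂/M_O₃) = √(44.01/48.00) = √0.9169 = 0.9575.
So the time for CO₂ is 6.32 × 0.9575 = 6.052 h.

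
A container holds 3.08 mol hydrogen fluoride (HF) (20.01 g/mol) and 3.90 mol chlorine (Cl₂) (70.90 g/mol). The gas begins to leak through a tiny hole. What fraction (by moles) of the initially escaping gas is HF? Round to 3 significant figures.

Each component's effusion rate ∝ (its partial pressure)·(1/√M) ∝ n_i/√M_i.
So x_HF in the escaping gas = (n_HF/√M_HF) / Σ(n_i/√M_i)
= (3.08/√20.01) / (3.08/√20.01 + 3.90/√70.90) = 0.6885/(0.6885 + 0.4632) = 0.598.

0.598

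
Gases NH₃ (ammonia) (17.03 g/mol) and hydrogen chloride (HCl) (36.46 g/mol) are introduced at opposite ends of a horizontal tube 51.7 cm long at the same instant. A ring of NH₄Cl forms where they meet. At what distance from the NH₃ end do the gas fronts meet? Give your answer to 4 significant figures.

30.71 cm

Graham's law gives d_NH₃/d_HCl = rate_NH₃/rate_HCl = √(M_HCl/M_NH₃) = √(36.46/17.03) = 1.463.
With d_NH₃ + d_HCl = 51.7 cm, d_HCl = 51.7/(1 + 1.463) = 20.99 cm.
d_NH₃ = 51.7 − 20.99 = 30.71 cm.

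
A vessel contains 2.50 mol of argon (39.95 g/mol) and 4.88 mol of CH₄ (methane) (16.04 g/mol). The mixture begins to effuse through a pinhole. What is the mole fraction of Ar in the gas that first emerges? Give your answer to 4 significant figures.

Each component's effusion rate ∝ (its partial pressure)·(1/√M) ∝ n_i/√M_i.
So x_Ar in the escaping gas = (n_Ar/√M_Ar) / Σ(n_i/√M_i)
= (2.50/√39.95) / (2.50/√39.95 + 4.88/√16.04) = 0.3955/(0.3955 + 1.218) = 0.2451.

0.2451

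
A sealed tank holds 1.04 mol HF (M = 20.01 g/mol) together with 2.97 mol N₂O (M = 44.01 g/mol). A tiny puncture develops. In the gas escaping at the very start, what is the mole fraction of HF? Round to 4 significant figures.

0.3418

Rate_i ∝ x_i/√M_i (Graham's law weighted by mole fraction), so the effusate composition follows n_i/√M_i.
So x_HF in the escaping gas = (n_HF/√M_HF) / Σ(n_i/√M_i)
= (1.04/√20.01) / (1.04/√20.01 + 2.97/√44.01) = 0.2325/(0.2325 + 0.4477) = 0.3418.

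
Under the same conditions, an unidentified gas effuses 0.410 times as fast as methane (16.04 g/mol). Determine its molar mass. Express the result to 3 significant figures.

From Graham's law, rate_X/rate_CH₄ = √(M_CH₄/M_X).
0.410 = √(16.04/M_X)
M_X = 16.04 / 0.410² = 16.04 / 0.1681 = 95.4 g/mol

95.4 g/mol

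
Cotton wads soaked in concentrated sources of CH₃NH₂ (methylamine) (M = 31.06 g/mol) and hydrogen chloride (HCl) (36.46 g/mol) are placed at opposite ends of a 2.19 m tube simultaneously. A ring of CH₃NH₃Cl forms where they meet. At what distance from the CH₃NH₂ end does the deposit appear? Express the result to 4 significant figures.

In equal time, each gas travels a distance ∝ its rate ∝ 1/√M, so d_CH₃NH₂/d_HCl = √(M_HCl/M_CH₃NH₂) = √(36.46/31.06) = 1.083.
With d_CH₃NH₂ + d_HCl = 2.19 m, d_HCl = 2.19/(1 + 1.083) = 1.051 m.
d_CH₃NH₂ = 2.19 − 1.051 = 1.139 m.

1.139 m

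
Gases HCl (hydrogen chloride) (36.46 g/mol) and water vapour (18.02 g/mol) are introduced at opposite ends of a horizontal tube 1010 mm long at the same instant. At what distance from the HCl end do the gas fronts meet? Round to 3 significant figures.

417 mm

The fronts meet when d_HCl + d_H₂O = L with d_HCl/d_H₂O = √(M_H₂O/M_HCl) (Graham's law). Here √(M_H₂O/M_HCl) = √(18.02/36.46) = 0.7030.
With d_HCl + d_H₂O = 1010 mm, d_H₂O = 1010/(1 + 0.7030) = 593.1 mm.
d_HCl = 1010 − 593.1 = 417 mm.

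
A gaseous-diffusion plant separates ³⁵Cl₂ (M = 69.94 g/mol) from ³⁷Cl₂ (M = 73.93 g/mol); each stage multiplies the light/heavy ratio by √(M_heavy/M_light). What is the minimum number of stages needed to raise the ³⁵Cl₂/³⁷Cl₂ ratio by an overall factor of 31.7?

125

Single-stage factor α = √(73.93/69.94), so ln α = ½ ln(1.05705) = 0.02774.
Need α^N ≥ 31.7 ⇒ N ≥ ln(31.7) / ln α = 3.456 / 0.02774 = 124.59.
Minimum whole number of stages: N = 125.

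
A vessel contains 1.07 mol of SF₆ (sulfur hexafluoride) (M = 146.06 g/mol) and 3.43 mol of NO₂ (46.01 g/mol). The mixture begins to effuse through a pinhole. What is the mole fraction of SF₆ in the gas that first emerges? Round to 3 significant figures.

0.149

Each component's effusion rate ∝ (its partial pressure)·(1/√M) ∝ n_i/√M_i.
x_SF₆(eff) = (n_SF₆/√M_SF₆) / (n_SF₆/√M_SF₆ + n_NO₂/√M_NO₂)
= (1.07/√146.06) / (1.07/√146.06 + 3.43/√46.01) = 0.08854/(0.08854 + 0.5057) = 0.149.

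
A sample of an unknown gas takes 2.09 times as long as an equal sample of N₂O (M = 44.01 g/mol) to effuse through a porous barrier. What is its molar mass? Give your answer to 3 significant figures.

192 g/mol

Graham's law gives t_X/t_N₂O = √(M_X/M_N₂O).
2.09 = √(M_X/44.01)
M_X = 44.01 × 2.09² = 44.01 × 4.368 = 192 g/mol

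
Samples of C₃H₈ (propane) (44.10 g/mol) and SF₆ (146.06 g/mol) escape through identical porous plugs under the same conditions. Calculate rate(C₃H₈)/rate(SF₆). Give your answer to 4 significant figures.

Using Graham's law: rate_C₃H₈/rate_SF₆ = √(M_SF₆/M_C₃H₈) = √(146.06/44.10) = √3.312 = 1.820.

1.820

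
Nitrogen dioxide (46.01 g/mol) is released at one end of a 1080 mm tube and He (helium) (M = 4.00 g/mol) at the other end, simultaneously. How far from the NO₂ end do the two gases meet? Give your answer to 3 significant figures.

246 mm

The fronts meet when d_NO₂ + d_He = L with d_NO₂/d_He = √(M_He/M_NO₂) (Graham's law). Here √(M_He/M_NO₂) = √(4.00/46.01) = 0.2949.
With d_NO₂ + d_He = 1080 mm, d_He = 1080/(1 + 0.2949) = 834.1 mm.
d_NO₂ = 1080 − 834.1 = 246 mm.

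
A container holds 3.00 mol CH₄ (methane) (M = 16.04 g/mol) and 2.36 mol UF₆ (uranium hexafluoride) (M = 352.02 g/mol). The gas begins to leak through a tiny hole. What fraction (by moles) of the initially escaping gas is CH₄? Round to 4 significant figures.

0.8562

Rate_i ∝ x_i/√M_i (Graham's law weighted by mole fraction), so the effusate composition follows n_i/√M_i.
So x_CH₄ in the escaping gas = (n_CH₄/√M_CH₄) / Σ(n_i/√M_i)
= (3.00/√16.04) / (3.00/√16.04 + 2.36/√352.02) = 0.7491/(0.7491 + 0.1258) = 0.8562.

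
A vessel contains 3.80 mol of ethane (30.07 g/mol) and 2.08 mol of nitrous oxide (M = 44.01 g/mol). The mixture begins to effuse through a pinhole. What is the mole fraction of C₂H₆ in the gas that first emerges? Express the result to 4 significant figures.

Effusion rate of each component ∝ n_i/√M_i (partial pressure × 1/√M).
Mole fraction of C₂H₆ in the effusate = (n_C₂H₆/√M_C₂H₆) / (n_C₂H₆/√M_C₂H₆ + n_N₂O/√M_N₂O)
= (3.80/√30.07) / (3.80/√30.07 + 2.08/√44.01) = 0.6930/(0.6930 + 0.3135) = 0.6885.

0.6885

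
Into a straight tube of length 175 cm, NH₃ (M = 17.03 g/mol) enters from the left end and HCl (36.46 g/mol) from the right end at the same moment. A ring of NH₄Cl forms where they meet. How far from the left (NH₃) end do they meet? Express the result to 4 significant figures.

104.0 cm

In equal time, each gas travels a distance ∝ its rate ∝ 1/√M, so d_NH₃/d_HCl = √(M_HCl/M_NH₃) = √(36.46/17.03) = 1.463.
With d_NH₃ + d_HCl = 175 cm, d_HCl = 175/(1 + 1.463) = 71.05 cm.
d_NH₃ = 175 − 71.05 = 104.0 cm.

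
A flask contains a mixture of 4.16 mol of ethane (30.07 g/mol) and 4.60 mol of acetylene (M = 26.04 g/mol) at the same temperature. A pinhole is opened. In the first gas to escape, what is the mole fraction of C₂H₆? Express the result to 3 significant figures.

The effusion rate of species i is ∝ p_i/√M_i ∝ n_i/√M_i.
x_C₂H₆(eff) = (n_C₂H₆/√M_C₂H₆) / (n_C₂H₆/√M_C₂H₆ + n_C₂H₂/√M_C₂H₂)
= (4.16/√30.07) / (4.16/√30.07 + 4.60/√26.04) = 0.7586/(0.7586 + 0.9014) = 0.457.

0.457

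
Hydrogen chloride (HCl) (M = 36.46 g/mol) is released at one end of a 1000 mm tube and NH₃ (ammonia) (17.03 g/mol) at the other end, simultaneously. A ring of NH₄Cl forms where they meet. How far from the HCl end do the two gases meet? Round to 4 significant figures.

The fronts meet when d_HCl + d_NH₃ = L with d_HCl/d_NH₃ = √(M_NH₃/M_HCl) (Graham's law). Here √(M_NH₃/M_HCl) = √(17.03/36.46) = 0.6834.
With d_HCl + d_NH₃ = 1000 mm, d_NH₃ = 1000/(1 + 0.6834) = 594.0 mm.
d_HCl = 1000 − 594.0 = 406.0 mm.

406.0 mm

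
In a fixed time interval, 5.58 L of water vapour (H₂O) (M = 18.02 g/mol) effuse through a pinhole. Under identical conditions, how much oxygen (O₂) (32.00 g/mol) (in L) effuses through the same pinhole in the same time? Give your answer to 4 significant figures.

4.187 L

From Graham's law, rate_O₂/rate_H₂O = √(M_H₂O/M_O₂) = √(18.02/32.00) = √0.5631 = 0.7504.
So the volume for O₂ is 5.58 × 0.7504 = 4.187 L.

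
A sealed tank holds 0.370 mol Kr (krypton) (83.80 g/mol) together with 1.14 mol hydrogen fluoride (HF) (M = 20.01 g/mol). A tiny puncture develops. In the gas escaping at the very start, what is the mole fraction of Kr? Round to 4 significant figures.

0.1369

The effusion rate of species i is ∝ p_i/√M_i ∝ n_i/√M_i.
Mole fraction of Kr in the effusate = (n_Kr/√M_Kr) / (n_Kr/√M_Kr + n_HF/√M_HF)
= (0.370/√83.80) / (0.370/√83.80 + 1.14/√20.01) = 0.04042/(0.04042 + 0.2548) = 0.1369.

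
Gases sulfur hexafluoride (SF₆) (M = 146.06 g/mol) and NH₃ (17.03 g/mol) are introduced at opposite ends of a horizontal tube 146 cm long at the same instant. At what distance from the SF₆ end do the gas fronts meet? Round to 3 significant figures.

37.2 cm

In equal time, each gas travels a distance ∝ its rate ∝ 1/√M, so d_SF₆/d_NH₃ = √(M_NH₃/M_SF₆) = √(17.03/146.06) = 0.3415.
With d_SF₆ + d_NH₃ = 146 cm, d_NH₃ = 146/(1 + 0.3415) = 108.8 cm.
d_SF₆ = 146 − 108.8 = 37.2 cm.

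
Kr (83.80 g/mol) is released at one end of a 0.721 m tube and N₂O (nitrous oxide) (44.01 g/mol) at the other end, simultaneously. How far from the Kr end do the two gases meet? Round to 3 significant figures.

Distances travelled in equal time are proportional to diffusion rates, so d_Kr/d_N₂O = √(M_N₂O/M_Kr) = √(44.01/83.80) = 0.7247.
With d_Kr + d_N₂O = 0.721 m, d_N₂O = 0.721/(1 + 0.7247) = 0.4180 m.
d_Kr = 0.721 − 0.4180 = 0.303 m.

0.303 m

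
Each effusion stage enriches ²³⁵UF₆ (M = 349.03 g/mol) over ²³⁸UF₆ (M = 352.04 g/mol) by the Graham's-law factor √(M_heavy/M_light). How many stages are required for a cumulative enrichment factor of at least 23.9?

740

Single-stage factor α = √(352.04/349.03), so ln α = ½ ln(1.00862) = 0.004293.
Need α^N ≥ 23.9 ⇒ N ≥ ln(23.9) / ln α = 3.174 / 0.004293 = 739.23.
Minimum whole number of stages: N = 740.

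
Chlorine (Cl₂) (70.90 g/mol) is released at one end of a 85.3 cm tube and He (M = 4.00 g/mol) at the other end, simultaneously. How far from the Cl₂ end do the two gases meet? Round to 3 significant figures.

Distances travelled in equal time are proportional to diffusion rates, so d_Cl₂/d_He = √(M_He/M_Cl₂) = √(4.00/70.90) = 0.2375.
With d_Cl₂ + d_He = 85.3 cm, d_He = 85.3/(1 + 0.2375) = 68.93 cm.
d_Cl₂ = 85.3 − 68.93 = 16.4 cm.

16.4 cm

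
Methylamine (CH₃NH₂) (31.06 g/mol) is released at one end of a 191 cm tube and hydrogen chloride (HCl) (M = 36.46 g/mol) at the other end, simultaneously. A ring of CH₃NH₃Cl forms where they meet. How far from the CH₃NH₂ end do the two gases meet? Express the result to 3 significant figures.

99.3 cm

In equal time, each gas travels a distance ∝ its rate ∝ 1/√M, so d_CH₃NH₂/d_HCl = √(M_HCl/M_CH₃NH₂) = √(36.46/31.06) = 1.083.
With d_CH₃NH₂ + d_HCl = 191 cm, d_HCl = 191/(1 + 1.083) = 91.68 cm.
d_CH₃NH₂ = 191 − 91.68 = 99.3 cm.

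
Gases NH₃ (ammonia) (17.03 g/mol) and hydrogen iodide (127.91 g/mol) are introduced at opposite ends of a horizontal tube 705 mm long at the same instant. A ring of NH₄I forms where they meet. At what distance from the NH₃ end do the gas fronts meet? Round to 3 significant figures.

517 mm

In equal time, each gas travels a distance ∝ its rate ∝ 1/√M, so d_NH₃/d_HI = √(M_HI/M_NH₃) = √(127.91/17.03) = 2.741.
With d_NH₃ + d_HI = 705 mm, d_HI = 705/(1 + 2.741) = 188.5 mm.
d_NH₃ = 705 − 188.5 = 517 mm.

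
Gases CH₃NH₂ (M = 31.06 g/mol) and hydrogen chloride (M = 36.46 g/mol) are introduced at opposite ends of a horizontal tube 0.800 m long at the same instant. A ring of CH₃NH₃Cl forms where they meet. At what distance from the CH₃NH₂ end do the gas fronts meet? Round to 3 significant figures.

Distances travelled in equal time are proportional to diffusion rates, so d_CH₃NH₂/d_HCl = √(M_HCl/M_CH₃NH₂) = √(36.46/31.06) = 1.083.
With d_CH₃NH₂ + d_HCl = 0.800 m, d_HCl = 0.800/(1 + 1.083) = 0.3840 m.
d_CH₃NH₂ = 0.800 − 0.3840 = 0.416 m.

0.416 m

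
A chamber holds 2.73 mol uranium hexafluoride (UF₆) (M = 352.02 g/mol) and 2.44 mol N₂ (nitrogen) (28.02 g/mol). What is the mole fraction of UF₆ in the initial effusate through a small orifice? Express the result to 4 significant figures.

Each component's effusion rate ∝ (its partial pressure)·(1/√M) ∝ n_i/√M_i.
x_UF₆(eff) = (n_UF₆/√M_UF₆) / (n_UF₆/√M_UF₆ + n_N₂/√M_N₂)
= (2.73/√352.02) / (2.73/√352.02 + 2.44/√28.02) = 0.1455/(0.1455 + 0.4610) = 0.2399.

0.2399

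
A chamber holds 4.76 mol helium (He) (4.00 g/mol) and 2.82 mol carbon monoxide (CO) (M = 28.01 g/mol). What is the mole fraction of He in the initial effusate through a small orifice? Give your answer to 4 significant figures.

0.8171

The effusion rate of species i is ∝ p_i/√M_i ∝ n_i/√M_i.
Mole fraction of He in the effusate = (n_He/√M_He) / (n_He/√M_He + n_CO/√M_CO)
= (4.76/√4.00) / (4.76/√4.00 + 2.82/√28.01) = 2.380/(2.380 + 0.5328) = 0.8171.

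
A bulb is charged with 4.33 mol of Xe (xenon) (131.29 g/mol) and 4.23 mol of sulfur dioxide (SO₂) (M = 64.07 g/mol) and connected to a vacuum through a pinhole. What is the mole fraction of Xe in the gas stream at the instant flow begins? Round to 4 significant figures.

Effusion rate of each component ∝ n_i/√M_i (partial pressure × 1/√M).
So x_Xe in the escaping gas = (n_Xe/√M_Xe) / Σ(n_i/√M_i)
= (4.33/√131.29) / (4.33/√131.29 + 4.23/√64.07) = 0.3779/(0.3779 + 0.5285) = 0.4169.

0.4169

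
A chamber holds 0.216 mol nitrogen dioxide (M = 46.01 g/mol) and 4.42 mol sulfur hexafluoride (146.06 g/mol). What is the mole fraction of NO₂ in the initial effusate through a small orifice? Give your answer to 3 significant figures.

0.0801

The effusion rate of species i is ∝ p_i/√M_i ∝ n_i/√M_i.
So x_NO₂ in the escaping gas = (n_NO₂/√M_NO₂) / Σ(n_i/√M_i)
= (0.216/√46.01) / (0.216/√46.01 + 4.42/√146.06) = 0.03184/(0.03184 + 0.3657) = 0.0801.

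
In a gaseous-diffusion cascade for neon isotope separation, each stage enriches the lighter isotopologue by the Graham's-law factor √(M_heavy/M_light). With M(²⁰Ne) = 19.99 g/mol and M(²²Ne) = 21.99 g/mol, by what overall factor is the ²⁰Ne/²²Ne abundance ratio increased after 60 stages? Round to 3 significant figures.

The single-stage factor is √(M_heavy/M_light), so 60 stages give [√(21.99/19.99)]^60 = (21.99/19.99)^(60/2).
= 1.10005^30 = 17.5.

17.5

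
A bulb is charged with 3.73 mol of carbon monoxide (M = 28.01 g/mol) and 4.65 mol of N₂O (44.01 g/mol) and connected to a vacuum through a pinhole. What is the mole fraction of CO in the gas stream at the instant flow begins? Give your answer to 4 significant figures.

0.5014

Effusion rate of each component ∝ n_i/√M_i (partial pressure × 1/√M).
So x_CO in the escaping gas = (n_CO/√M_CO) / Σ(n_i/√M_i)
= (3.73/√28.01) / (3.73/√28.01 + 4.65/√44.01) = 0.7048/(0.7048 + 0.7009) = 0.5014.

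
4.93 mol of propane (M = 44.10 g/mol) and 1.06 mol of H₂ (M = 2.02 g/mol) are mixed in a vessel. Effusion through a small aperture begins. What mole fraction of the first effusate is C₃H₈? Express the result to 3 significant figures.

0.499

Rate_i ∝ x_i/√M_i (Graham's law weighted by mole fraction), so the effusate composition follows n_i/√M_i.
x_C₃H₈(eff) = (n_C₃H₈/√M_C₃H₈) / (n_C₃H₈/√M_C₃H₈ + n_H₂/√M_H₂)
= (4.93/√44.10) / (4.93/√44.10 + 1.06/√2.02) = 0.7424/(0.7424 + 0.7458) = 0.499.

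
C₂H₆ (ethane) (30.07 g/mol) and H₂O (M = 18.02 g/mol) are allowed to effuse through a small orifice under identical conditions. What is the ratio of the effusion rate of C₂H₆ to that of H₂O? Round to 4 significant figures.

From Graham's law, rate_C₂H₆/rate_H₂O = √(M_H₂O/M_C₂H₆) = √(18.02/30.07) = √0.5993 = 0.7741.

0.7741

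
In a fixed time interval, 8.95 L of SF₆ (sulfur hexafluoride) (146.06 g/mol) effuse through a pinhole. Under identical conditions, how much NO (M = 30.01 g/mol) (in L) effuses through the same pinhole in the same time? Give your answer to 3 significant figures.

19.7 L

From Graham's law, rate_NO/rate_SF₆ = √(M_SF₆/M_NO) = √(146.06/30.01) = √4.867 = 2.206.
So the volume for NO is 8.95 × 2.206 = 19.7 L.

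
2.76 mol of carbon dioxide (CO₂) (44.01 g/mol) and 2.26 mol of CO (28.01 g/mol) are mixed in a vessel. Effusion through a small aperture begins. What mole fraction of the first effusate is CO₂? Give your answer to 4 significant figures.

0.4935

Each component's effusion rate ∝ (its partial pressure)·(1/√M) ∝ n_i/√M_i.
Mole fraction of CO₂ in the effusate = (n_CO₂/√M_CO₂) / (n_CO₂/√M_CO₂ + n_CO/√M_CO)
= (2.76/√44.01) / (2.76/√44.01 + 2.26/√28.01) = 0.4160/(0.4160 + 0.4270) = 0.4935.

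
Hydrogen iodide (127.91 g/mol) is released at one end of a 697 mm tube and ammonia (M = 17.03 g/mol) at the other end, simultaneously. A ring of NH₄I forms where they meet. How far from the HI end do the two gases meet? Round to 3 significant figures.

186 mm

Distances travelled in equal time are proportional to diffusion rates, so d_HI/d_NH₃ = √(M_NH₃/M_HI) = √(17.03/127.91) = 0.3649.
With d_HI + d_NH₃ = 697 mm, d_NH₃ = 697/(1 + 0.3649) = 510.7 mm.
d_HI = 697 − 510.7 = 186 mm.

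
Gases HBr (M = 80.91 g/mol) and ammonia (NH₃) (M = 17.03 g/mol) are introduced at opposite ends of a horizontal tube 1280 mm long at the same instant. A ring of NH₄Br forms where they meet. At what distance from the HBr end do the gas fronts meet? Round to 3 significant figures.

403 mm

The fronts meet when d_HBr + d_NH₃ = L with d_HBr/d_NH₃ = √(M_NH₃/M_HBr) (Graham's law). Here √(M_NH₃/M_HBr) = √(17.03/80.91) = 0.4588.
With d_HBr + d_NH₃ = 1280 mm, d_NH₃ = 1280/(1 + 0.4588) = 877.4 mm.
d_HBr = 1280 − 877.4 = 403 mm.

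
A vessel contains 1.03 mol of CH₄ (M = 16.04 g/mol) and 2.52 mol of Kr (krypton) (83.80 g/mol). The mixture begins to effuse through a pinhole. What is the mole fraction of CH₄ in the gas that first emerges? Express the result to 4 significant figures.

0.4830

Rate_i ∝ x_i/√M_i (Graham's law weighted by mole fraction), so the effusate composition follows n_i/√M_i.
x_CH₄(eff) = (n_CH₄/√M_CH₄) / (n_CH₄/√M_CH₄ + n_Kr/√M_Kr)
= (1.03/√16.04) / (1.03/√16.04 + 2.52/√83.80) = 0.2572/(0.2572 + 0.2753) = 0.4830.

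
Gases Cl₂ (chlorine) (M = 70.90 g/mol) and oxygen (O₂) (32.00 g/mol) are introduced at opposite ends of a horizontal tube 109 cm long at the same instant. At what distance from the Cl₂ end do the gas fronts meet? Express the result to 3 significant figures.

43.8 cm

Distances travelled in equal time are proportional to diffusion rates, so d_Cl₂/d_O₂ = √(M_O₂/M_Cl₂) = √(32.00/70.90) = 0.6718.
With d_Cl₂ + d_O₂ = 109 cm, d_O₂ = 109/(1 + 0.6718) = 65.20 cm.
d_Cl₂ = 109 − 65.20 = 43.8 cm.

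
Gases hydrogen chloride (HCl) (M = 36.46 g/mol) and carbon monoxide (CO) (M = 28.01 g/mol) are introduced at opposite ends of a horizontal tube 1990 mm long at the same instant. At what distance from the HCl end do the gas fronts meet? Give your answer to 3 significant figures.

The fronts meet when d_HCl + d_CO = L with d_HCl/d_CO = √(M_CO/M_HCl) (Graham's law). Here √(M_CO/M_HCl) = √(28.01/36.46) = 0.8765.
With d_HCl + d_CO = 1990 mm, d_CO = 1990/(1 + 0.8765) = 1060 mm.
d_HCl = 1990 − 1060 = 930 mm.

930 mm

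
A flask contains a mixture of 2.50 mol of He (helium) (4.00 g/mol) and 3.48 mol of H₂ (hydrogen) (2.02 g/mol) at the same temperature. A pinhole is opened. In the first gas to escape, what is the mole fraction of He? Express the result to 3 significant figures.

Effusion rate of each component ∝ n_i/√M_i (partial pressure × 1/√M).
Mole fraction of He in the effusate = (n_He/√M_He) / (n_He/√M_He + n_H₂/√M_H₂)
= (2.50/√4.00) / (2.50/√4.00 + 3.48/√2.02) = 1.250/(1.250 + 2.449) = 0.338.

0.338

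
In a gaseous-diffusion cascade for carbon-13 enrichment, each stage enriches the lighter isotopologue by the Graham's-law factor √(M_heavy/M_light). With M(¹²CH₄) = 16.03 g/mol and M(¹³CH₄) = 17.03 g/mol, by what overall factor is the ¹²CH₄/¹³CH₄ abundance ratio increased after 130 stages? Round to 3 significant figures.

51.1

The single-stage factor is √(M_heavy/M_light), so 130 stages give [√(17.03/16.03)]^130 = (17.03/16.03)^(130/2).
= 1.06238^65 = 51.1.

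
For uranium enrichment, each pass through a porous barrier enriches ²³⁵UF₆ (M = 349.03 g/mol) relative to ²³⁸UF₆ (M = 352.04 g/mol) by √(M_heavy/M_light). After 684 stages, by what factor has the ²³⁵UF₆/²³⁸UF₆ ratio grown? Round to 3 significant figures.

18.9

After 684 stages the ratio has grown by (√(352.04/349.03))^684 = (352.04/349.03)^(684/2).
= 1.00862^342 = 18.9.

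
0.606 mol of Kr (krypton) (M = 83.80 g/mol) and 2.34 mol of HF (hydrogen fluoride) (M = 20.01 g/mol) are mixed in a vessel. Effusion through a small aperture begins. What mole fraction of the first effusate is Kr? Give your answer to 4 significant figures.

Each component's effusion rate ∝ (its partial pressure)·(1/√M) ∝ n_i/√M_i.
x_Kr(eff) = (n_Kr/√M_Kr) / (n_Kr/√M_Kr + n_HF/√M_HF)
= (0.606/√83.80) / (0.606/√83.80 + 2.34/√20.01) = 0.06620/(0.06620 + 0.5231) = 0.1123.

0.1123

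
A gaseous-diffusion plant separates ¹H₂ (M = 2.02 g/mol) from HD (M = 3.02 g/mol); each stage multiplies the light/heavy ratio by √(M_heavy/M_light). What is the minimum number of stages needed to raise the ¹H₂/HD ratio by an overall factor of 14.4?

14

Single-stage factor α = √(3.02/2.02), so ln α = ½ ln(1.49505) = 0.2011.
Need α^N ≥ 14.4 ⇒ N ≥ ln(14.4) / ln α = 2.667 / 0.2011 = 13.26.
So at least 14 stages are needed.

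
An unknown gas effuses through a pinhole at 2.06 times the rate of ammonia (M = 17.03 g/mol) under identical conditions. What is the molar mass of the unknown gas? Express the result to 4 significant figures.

From Graham's law, rate_X/rate_NH₃ = √(M_NH₃/M_X).
2.06 = √(17.03/M_X)
M_X = 17.03 / 2.06² = 17.03 / 4.244 = 4.013 g/mol

4.013 g/mol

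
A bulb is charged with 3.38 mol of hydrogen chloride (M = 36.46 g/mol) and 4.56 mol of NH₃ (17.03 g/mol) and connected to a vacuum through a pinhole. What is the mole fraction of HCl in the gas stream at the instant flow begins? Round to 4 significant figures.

Rate_i ∝ x_i/√M_i (Graham's law weighted by mole fraction), so the effusate composition follows n_i/√M_i.
So x_HCl in the escaping gas = (n_HCl/√M_HCl) / Σ(n_i/√M_i)
= (3.38/√36.46) / (3.38/√36.46 + 4.56/√17.03) = 0.5598/(0.5598 + 1.105) = 0.3362.

0.3362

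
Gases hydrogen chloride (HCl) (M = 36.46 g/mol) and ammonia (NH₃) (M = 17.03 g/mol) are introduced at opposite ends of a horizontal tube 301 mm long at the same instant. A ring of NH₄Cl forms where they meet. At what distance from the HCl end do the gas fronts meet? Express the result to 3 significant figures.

The fronts meet when d_HCl + d_NH₃ = L with d_HCl/d_NH₃ = √(M_NH₃/M_HCl) (Graham's law). Here √(M_NH₃/M_HCl) = √(17.03/36.46) = 0.6834.
With d_HCl + d_NH₃ = 301 mm, d_NH₃ = 301/(1 + 0.6834) = 178.8 mm.
d_HCl = 301 − 178.8 = 122 mm.

122 mm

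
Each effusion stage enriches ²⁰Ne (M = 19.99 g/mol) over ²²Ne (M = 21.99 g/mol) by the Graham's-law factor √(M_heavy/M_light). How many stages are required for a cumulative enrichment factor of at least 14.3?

56

Per stage α = (21.99/19.99)^(1/2) = 1.10005^0.5, giving ln α = 0.04768.
Need α^N ≥ 14.3 ⇒ N ≥ ln(14.3) / ln α = 2.660 / 0.04768 = 55.80.
Rounding up, N = 56 stages.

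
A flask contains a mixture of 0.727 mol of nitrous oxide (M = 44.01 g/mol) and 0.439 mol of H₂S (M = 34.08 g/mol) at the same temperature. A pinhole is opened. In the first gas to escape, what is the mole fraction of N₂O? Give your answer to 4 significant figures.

0.5930

Rate_i ∝ x_i/√M_i (Graham's law weighted by mole fraction), so the effusate composition follows n_i/√M_i.
So x_N₂O in the escaping gas = (n_N₂O/√M_N₂O) / Σ(n_i/√M_i)
= (0.727/√44.01) / (0.727/√44.01 + 0.439/√34.08) = 0.1096/(0.1096 + 0.07520) = 0.5930.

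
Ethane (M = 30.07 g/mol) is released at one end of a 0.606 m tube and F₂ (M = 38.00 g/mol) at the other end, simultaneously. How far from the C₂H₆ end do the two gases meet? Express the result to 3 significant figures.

0.321 m

Graham's law gives d_C₂H₆/d_F₂ = rate_C₂H₆/rate_F₂ = √(M_F₂/M_C₂H₆) = √(38.00/30.07) = 1.124.
With d_C₂H₆ + d_F₂ = 0.606 m, d_F₂ = 0.606/(1 + 1.124) = 0.2853 m.
d_C₂H₆ = 0.606 − 0.2853 = 0.321 m.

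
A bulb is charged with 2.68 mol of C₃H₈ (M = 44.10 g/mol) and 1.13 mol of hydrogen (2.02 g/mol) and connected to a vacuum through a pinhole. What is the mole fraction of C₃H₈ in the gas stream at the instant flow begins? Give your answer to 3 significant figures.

The effusion rate of species i is ∝ p_i/√M_i ∝ n_i/√M_i.
So x_C₃H₈ in the escaping gas = (n_C₃H₈/√M_C₃H₈) / Σ(n_i/√M_i)
= (2.68/√44.10) / (2.68/√44.10 + 1.13/√2.02) = 0.4036/(0.4036 + 0.7951) = 0.337.

0.337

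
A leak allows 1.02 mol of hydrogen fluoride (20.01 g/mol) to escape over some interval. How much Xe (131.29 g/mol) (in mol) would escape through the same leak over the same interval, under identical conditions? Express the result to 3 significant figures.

0.398 mol

Graham's law gives rate_Xe/rate_HF = √(M_HF/M_Xe) = √(20.01/131.29) = √0.1524 = 0.3904.
So the amount for Xe is 1.02 × 0.3904 = 0.398 mol.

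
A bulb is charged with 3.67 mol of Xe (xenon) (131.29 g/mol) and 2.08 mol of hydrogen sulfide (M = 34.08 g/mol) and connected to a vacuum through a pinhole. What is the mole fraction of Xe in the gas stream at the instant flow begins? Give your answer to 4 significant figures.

0.4734

Each component's effusion rate ∝ (its partial pressure)·(1/√M) ∝ n_i/√M_i.
x_Xe(eff) = (n_Xe/√M_Xe) / (n_Xe/√M_Xe + n_H₂S/√M_H₂S)
= (3.67/√131.29) / (3.67/√131.29 + 2.08/√34.08) = 0.3203/(0.3203 + 0.3563) = 0.4734.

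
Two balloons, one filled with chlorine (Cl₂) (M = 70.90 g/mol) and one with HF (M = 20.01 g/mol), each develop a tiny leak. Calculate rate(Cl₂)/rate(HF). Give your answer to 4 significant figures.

0.5313

Graham's law gives rate_Cl₂/rate_HF = √(M_HF/M_Cl₂) = √(20.01/70.90) = √0.2822 = 0.5313.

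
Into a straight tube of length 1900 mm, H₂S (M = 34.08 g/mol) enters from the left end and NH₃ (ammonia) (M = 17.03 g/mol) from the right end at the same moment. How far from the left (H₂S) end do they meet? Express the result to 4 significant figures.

786.9 mm

In equal time, each gas travels a distance ∝ its rate ∝ 1/√M, so d_H₂S/d_NH₃ = √(M_NH₃/M_H₂S) = √(17.03/34.08) = 0.7069.
With d_H₂S + d_NH₃ = 1900 mm, d_NH₃ = 1900/(1 + 0.7069) = 1113 mm.
d_H₂S = 1900 − 1113 = 786.9 mm.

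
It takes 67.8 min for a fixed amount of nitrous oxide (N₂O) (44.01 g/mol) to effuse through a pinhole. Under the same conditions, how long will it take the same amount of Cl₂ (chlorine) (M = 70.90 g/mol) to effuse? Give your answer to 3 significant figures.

Since effusion rate ∝ 1/√M, t_Cl₂/t_N₂O = √(M_Cl₂/M_N₂O) = √(70.90/44.01) = √1.611 = 1.269.
So the time for Cl₂ is 67.8 × 1.269 = 86.1 min.

86.1 min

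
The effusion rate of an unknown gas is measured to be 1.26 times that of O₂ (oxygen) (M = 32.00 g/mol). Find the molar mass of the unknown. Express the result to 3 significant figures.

20.2 g/mol

From Graham's law, rate_X/rate_O₂ = √(M_O₂/M_X).
1.26 = √(32.00/M_X)
M_X = 32.00 / 1.26² = 32.00 / 1.588 = 20.2 g/mol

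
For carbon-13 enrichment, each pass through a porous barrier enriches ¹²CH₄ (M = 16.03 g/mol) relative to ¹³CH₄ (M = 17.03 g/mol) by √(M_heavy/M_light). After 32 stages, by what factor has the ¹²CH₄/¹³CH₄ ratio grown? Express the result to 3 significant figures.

2.63

After 32 stages the ratio has grown by (√(17.03/16.03))^32 = (17.03/16.03)^(32/2).
= 1.06238^16 = 2.63.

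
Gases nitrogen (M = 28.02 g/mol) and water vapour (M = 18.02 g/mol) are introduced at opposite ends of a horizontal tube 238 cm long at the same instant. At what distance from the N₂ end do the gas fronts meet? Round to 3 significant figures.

Distances travelled in equal time are proportional to diffusion rates, so d_N₂/d_H₂O = √(M_H₂O/M_N₂) = √(18.02/28.02) = 0.8019.
With d_N₂ + d_H₂O = 238 cm, d_H₂O = 238/(1 + 0.8019) = 132.1 cm.
d_N₂ = 238 − 132.1 = 106 cm.

106 cm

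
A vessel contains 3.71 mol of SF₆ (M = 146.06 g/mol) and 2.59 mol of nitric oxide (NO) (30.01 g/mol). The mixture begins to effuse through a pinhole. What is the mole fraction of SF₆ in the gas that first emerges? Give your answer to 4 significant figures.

0.3937

Each component's effusion rate ∝ (its partial pressure)·(1/√M) ∝ n_i/√M_i.
x_SF₆(eff) = (n_SF₆/√M_SF₆) / (n_SF₆/√M_SF₆ + n_NO/√M_NO)
= (3.71/√146.06) / (3.71/√146.06 + 2.59/√30.01) = 0.3070/(0.3070 + 0.4728) = 0.3937.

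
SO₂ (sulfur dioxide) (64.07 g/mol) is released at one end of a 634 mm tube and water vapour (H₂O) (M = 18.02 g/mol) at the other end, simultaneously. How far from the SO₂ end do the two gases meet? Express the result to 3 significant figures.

220 mm

In equal time, each gas travels a distance ∝ its rate ∝ 1/√M, so d_SO₂/d_H₂O = √(M_H₂O/M_SO₂) = √(18.02/64.07) = 0.5303.
With d_SO₂ + d_H₂O = 634 mm, d_H₂O = 634/(1 + 0.5303) = 414.3 mm.
d_SO₂ = 634 − 414.3 = 220 mm.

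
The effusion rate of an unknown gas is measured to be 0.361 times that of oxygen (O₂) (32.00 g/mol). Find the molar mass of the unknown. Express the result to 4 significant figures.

245.5 g/mol

From Graham's law, rate_X/rate_O₂ = √(M_O₂/M_X).
0.361 = √(32.00/M_X)
M_X = 32.00 / 0.361² = 32.00 / 0.1303 = 245.5 g/mol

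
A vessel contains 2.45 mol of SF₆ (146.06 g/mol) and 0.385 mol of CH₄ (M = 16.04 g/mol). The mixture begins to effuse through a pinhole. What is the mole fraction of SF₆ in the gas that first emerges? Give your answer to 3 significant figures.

Rate_i ∝ x_i/√M_i (Graham's law weighted by mole fraction), so the effusate composition follows n_i/√M_i.
So x_SF₆ in the escaping gas = (n_SF₆/√M_SF₆) / Σ(n_i/√M_i)
= (2.45/√146.06) / (2.45/√146.06 + 0.385/√16.04) = 0.2027/(0.2027 + 0.09613) = 0.678.

0.678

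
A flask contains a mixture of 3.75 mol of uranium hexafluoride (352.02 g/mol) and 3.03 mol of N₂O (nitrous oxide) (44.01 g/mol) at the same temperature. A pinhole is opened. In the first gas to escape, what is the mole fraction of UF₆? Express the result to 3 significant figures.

Each component's effusion rate ∝ (its partial pressure)·(1/√M) ∝ n_i/√M_i.
So x_UF₆ in the escaping gas = (n_UF₆/√M_UF₆) / Σ(n_i/√M_i)
= (3.75/√352.02) / (3.75/√352.02 + 3.03/√44.01) = 0.1999/(0.1999 + 0.4567) = 0.304.

0.304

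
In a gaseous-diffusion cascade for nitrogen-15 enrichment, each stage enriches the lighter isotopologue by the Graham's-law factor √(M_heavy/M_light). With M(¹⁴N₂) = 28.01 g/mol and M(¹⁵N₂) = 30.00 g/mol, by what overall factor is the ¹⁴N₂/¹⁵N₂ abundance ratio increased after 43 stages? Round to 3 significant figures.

4.37

The single-stage factor is √(M_heavy/M_light), so 43 stages give [√(30.00/28.01)]^43 = (30.00/28.01)^(43/2).
= 1.07105^(43/2) = 4.37.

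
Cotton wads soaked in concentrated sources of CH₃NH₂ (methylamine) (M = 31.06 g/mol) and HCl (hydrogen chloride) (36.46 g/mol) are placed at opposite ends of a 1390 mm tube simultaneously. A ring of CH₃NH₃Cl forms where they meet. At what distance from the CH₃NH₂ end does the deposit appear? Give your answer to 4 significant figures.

Distances travelled in equal time are proportional to diffusion rates, so d_CH₃NH₂/d_HCl = √(M_HCl/M_CH₃NH₂) = √(36.46/31.06) = 1.083.
With d_CH₃NH₂ + d_HCl = 1390 mm, d_HCl = 1390/(1 + 1.083) = 667.2 mm.
d_CH₃NH₂ = 1390 − 667.2 = 722.8 mm.

722.8 mm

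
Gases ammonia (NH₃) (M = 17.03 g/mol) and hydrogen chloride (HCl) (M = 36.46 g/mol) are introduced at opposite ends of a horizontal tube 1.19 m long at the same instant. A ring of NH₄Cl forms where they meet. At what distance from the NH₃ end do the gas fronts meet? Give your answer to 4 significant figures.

0.7069 m

In equal time, each gas travels a distance ∝ its rate ∝ 1/√M, so d_NH₃/d_HCl = √(M_HCl/M_NH₃) = √(36.46/17.03) = 1.463.
With d_NH₃ + d_HCl = 1.19 m, d_HCl = 1.19/(1 + 1.463) = 0.4831 m.
d_NH₃ = 1.19 − 0.4831 = 0.7069 m.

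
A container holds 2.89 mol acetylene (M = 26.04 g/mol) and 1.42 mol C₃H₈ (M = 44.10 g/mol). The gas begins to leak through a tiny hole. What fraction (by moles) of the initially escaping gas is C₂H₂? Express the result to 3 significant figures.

0.726

The effusion rate of species i is ∝ p_i/√M_i ∝ n_i/√M_i.
x_C₂H₂(eff) = (n_C₂H₂/√M_C₂H₂) / (n_C₂H₂/√M_C₂H₂ + n_C₃H₈/√M_C₃H₈)
= (2.89/√26.04) / (2.89/√26.04 + 1.42/√44.10) = 0.5663/(0.5663 + 0.2138) = 0.726.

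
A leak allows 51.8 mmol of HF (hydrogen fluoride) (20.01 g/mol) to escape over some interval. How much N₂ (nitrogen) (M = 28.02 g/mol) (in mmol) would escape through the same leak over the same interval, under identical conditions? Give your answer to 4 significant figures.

Graham's law gives rate_N₂/rate_HF = √(M_HF/M_N₂) = √(20.01/28.02) = √0.7141 = 0.8451.
So the amount for N₂ is 51.8 × 0.8451 = 43.77 mmol.

43.77 mmol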